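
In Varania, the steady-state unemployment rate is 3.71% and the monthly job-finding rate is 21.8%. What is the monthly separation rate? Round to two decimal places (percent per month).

From u* = s/(s+f): s = u·f/(1−u).
s = 0.0371 × 21.8 / (1 − 0.0371) = 0.8088 / 0.9629 ≈ 0.84% per month.

Separation rate ≈ 0.84% per month.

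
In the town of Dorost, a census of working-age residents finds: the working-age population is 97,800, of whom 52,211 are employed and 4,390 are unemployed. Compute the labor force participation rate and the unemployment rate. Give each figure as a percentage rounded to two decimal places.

Labor force participation rate ≈ 57.87%; unemployment rate ≈ 7.76%.

Labor force = employed + unemployed = 52,211 + 4,390 = 56,601.
Unemployment rate = 4,390 / 56,601 = 7.76%.
Labor force participation rate = 56,601 / 97,800 = 57.87%.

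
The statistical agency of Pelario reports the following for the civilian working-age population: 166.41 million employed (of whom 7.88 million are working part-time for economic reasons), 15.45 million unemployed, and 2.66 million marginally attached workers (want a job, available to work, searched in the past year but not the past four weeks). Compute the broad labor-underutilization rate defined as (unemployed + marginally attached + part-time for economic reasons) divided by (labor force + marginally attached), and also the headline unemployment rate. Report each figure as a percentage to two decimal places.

Labor force = 166.41 + 15.45 = 181.86 million.
Numerator = 15.45 + 2.66 + 7.88 = 25.99 million.
Denominator = 181.86 + 2.66 = 184.52 million.
Broad rate = 25.99 / 184.52 = 14.09%.
Headline unemployment rate = 15.45 / 181.86 = 8.50%.

Broad underutilization rate ≈ 14.09%; headline unemployment rate ≈ 8.50%.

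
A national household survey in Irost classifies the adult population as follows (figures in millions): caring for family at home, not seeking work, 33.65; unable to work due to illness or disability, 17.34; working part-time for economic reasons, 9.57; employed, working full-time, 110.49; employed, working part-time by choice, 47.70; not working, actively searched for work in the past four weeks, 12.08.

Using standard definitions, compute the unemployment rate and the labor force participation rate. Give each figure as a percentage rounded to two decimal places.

Unemployment rate ≈ 6.72%; labor force participation rate ≈ 77.91%.

Employed = 9.57 + 110.49 + 47.70 = 167.76 million (anyone who worked, including part-time for economic reasons, counts as employed).
Unemployed = 12.08 million.
Labor force = 167.76 + 12.08 = 179.84 million.
Not in labor force = 33.65 + 17.34 = 50.99 million (those not working and not actively searching are outside the labor force).
Civilian working-age population = 179.84 + 50.99 = 230.83 million.
Unemployment rate = 12.08 / 179.84 = 6.72%.
Labor force participation rate = 179.84 / 230.83 = 77.91%.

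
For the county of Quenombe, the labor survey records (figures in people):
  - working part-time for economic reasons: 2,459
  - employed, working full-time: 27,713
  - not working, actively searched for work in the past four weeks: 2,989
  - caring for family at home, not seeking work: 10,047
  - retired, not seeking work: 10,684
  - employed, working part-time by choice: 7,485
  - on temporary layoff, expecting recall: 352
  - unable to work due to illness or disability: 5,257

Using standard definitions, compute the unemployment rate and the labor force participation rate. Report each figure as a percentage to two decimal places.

Unemployment rate ≈ 8.15%; labor force participation rate ≈ 61.20%.

Employed = 2,459 + 27,713 + 7,485 = 37,657 (anyone who worked, including part-time for economic reasons, counts as employed).
Unemployed = 2,989 + 352 = 3,341 (jobless and actively searching, or on temporary layoff).
Labor force = 37,657 + 3,341 = 40,998.
Not in labor force = 10,047 + 10,684 + 5,257 = 25,988 (those not working and not actively searching are outside the labor force).
Civilian working-age population = 40,998 + 25,988 = 66,986.
Unemployment rate = 3,341 / 40,998 = 8.15%.
Labor force participation rate = 40,998 / 66,986 = 61.20%.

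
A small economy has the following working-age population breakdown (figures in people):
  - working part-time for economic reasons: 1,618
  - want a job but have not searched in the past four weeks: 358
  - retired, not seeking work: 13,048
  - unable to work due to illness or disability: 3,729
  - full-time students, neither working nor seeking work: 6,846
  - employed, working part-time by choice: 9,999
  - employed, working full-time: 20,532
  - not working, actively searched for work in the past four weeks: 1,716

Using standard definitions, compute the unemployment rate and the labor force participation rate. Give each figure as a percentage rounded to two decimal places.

Unemployment rate ≈ 5.07%; labor force participation rate ≈ 58.54%.

Employed = 1,618 + 9,999 + 20,532 = 32,149 (anyone who worked, including part-time for economic reasons, counts as employed).
Unemployed = 1,716.
Labor force = 32,149 + 1,716 = 33,865.
Not in labor force = 358 + 13,048 + 3,729 + 6,846 = 23,981 (those not working and not actively searching are outside the labor force — including those who want a job but have given up searching).
Civilian working-age population = 33,865 + 23,981 = 57,846.
Unemployment rate = 1,716 / 33,865 = 5.07%.
Labor force participation rate = 33,865 / 57,846 = 58.54%.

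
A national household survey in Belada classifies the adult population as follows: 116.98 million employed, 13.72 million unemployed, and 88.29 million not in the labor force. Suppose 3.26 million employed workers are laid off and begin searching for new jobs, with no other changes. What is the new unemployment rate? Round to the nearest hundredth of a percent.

Initially, labor force = 116.98 + 13.72 = 130.70 million, so u = 13.72/130.70 = 10.50%.
After the change, employed falls and unemployed rises by 3.26; labor force unchanged → E = 113.72, U = 16.98, labor force = 130.70 million.
New unemployment rate = 16.98 / 130.70 = 12.99%.

New unemployment rate ≈ 12.99%.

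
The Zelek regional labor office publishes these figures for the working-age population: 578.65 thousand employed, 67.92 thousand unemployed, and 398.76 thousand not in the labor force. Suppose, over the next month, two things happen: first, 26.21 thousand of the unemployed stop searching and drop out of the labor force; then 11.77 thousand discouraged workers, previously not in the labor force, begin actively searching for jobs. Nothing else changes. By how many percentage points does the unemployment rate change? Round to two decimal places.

The unemployment rate changes by −2.04 percentage points.

Initially, labor force = 578.65 + 67.92 = 646.57 thousand, so u = 67.92/646.57 = 10.50%.
After the first change, unemployed and labor force both fall by 26.21 → E = 578.65, U = 41.71, labor force = 620.36 thousand.
After the second change, unemployed and labor force both rise by 11.77 → E = 578.65, U = 53.48, labor force = 632.13 thousand.
New unemployment rate = 53.48 / 632.13 = 8.46%.
Change = 8.46% − 10.50% = −2.04 percentage points.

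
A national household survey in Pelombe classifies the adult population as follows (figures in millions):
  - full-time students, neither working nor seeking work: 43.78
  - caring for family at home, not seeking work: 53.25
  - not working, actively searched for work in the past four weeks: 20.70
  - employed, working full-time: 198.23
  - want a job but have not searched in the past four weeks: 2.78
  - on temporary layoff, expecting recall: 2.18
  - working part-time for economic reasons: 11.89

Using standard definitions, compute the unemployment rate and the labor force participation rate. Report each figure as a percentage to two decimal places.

Unemployment rate ≈ 9.82%; labor force participation rate ≈ 70.01%.

Employed = 198.23 + 11.89 = 210.12 million (anyone who worked, including part-time for economic reasons, counts as employed).
Unemployed = 20.70 + 2.18 = 22.88 million (jobless and actively searching, or on temporary layoff).
Labor force = 210.12 + 22.88 = 233.00 million.
Not in labor force = 43.78 + 53.25 + 2.78 = 99.81 million (those not working and not actively searching are outside the labor force — including those who want a job but have given up searching).
Civilian working-age population = 233.00 + 99.81 = 332.81 million.
Unemployment rate = 22.88 / 233.00 = 9.82%.
Labor force participation rate = 233.00 / 332.81 = 70.01%.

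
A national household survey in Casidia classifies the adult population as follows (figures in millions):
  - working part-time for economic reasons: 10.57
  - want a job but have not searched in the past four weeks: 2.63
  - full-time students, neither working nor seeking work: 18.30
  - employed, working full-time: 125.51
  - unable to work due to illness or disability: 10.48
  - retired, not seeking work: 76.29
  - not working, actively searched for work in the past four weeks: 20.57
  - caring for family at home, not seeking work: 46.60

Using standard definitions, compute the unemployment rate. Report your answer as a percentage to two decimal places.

Unemployment rate ≈ 13.13%.

Employed = 10.57 + 125.51 = 136.08 million (anyone who worked, including part-time for economic reasons, counts as employed).
Unemployed = 20.57 million.
Labor force = 136.08 + 20.57 = 156.65 million.
Unemployment rate = 20.57 / 156.65 = 13.13%.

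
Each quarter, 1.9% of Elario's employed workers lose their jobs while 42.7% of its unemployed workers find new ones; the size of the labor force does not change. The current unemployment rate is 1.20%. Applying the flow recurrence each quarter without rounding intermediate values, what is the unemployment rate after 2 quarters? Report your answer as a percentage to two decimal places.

With a fixed labor force, u_{t+1} = u_t + s·(1−u_t) − f·u_t = u_t·(1−s−f) + s.
Here 1−s−f = 0.554 and s = 0.019.
u_1 = 0.012000 × 0.554 + 0.019 = 0.025648.
u_2 = 0.025648 × 0.554 + 0.019 = 0.033209.

Unemployment rate after two quarters ≈ 3.32%.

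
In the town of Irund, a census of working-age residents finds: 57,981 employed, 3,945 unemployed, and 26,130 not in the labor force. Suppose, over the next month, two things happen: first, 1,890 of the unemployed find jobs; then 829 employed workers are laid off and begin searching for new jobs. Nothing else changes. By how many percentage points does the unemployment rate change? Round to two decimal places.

The unemployment rate changes by −1.71 percentage points.

Initially, labor force = 57,981 + 3,945 = 61,926, so u = 3,945/61,926 = 6.37%.
After the first change, unemployed falls and employed rises by 1,890; labor force unchanged → E = 59,871, U = 2,055, labor force = 61,926.
After the second change, employed falls and unemployed rises by 829; labor force unchanged → E = 59,042, U = 2,884, labor force = 61,926.
New unemployment rate = 2,884 / 61,926 = 4.66%.
Change = 4.66% − 6.37% = −1.71 percentage points.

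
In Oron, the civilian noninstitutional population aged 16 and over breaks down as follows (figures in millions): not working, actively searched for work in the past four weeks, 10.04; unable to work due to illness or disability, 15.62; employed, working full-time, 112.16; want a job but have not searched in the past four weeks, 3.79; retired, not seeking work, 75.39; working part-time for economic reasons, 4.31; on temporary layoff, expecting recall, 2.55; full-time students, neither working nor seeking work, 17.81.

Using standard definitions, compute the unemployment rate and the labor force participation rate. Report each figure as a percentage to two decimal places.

Unemployment rate ≈ 9.76%; labor force participation rate ≈ 53.40%.

Employed = 112.16 + 4.31 = 116.47 million (anyone who worked, including part-time for economic reasons, counts as employed).
Unemployed = 10.04 + 2.55 = 12.59 million (jobless and actively searching, or on temporary layoff).
Labor force = 116.47 + 12.59 = 129.06 million.
Not in labor force = 15.62 + 3.79 + 75.39 + 17.81 = 112.61 million (those not working and not actively searching are outside the labor force — including those who want a job but have given up searching).
Civilian working-age population = 129.06 + 112.61 = 241.67 million.
Unemployment rate = 12.59 / 129.06 = 9.76%.
Labor force participation rate = 129.06 / 241.67 = 53.40%.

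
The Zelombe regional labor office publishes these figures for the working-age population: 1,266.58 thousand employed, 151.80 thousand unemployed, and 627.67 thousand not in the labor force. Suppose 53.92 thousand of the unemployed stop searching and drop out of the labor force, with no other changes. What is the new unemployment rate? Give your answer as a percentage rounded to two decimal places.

New unemployment rate ≈ 7.17%.

Initially, labor force = 1,266.58 + 151.80 = 1,418.38 thousand, so u = 151.80/1,418.38 = 10.70%.
After the change, unemployed and labor force both fall by 53.92 → E = 1,266.58, U = 97.88, labor force = 1,364.46 thousand.
New unemployment rate = 97.88 / 1,364.46 = 7.17%.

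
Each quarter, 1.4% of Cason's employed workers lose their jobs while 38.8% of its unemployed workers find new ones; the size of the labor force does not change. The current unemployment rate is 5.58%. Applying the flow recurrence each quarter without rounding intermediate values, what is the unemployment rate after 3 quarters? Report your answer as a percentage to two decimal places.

Unemployment rate after three quarters ≈ 3.93%.

With a fixed labor force, u_{t+1} = u_t + s·(1−u_t) − f·u_t = u_t·(1−s−f) + s.
Here 1−s−f = 0.598 and s = 0.014.
u_1 = 0.055800 × 0.598 + 0.014 = 0.047368.
u_2 = 0.047368 × 0.598 + 0.014 = 0.042326.
u_3 = 0.042326 × 0.598 + 0.014 = 0.039311.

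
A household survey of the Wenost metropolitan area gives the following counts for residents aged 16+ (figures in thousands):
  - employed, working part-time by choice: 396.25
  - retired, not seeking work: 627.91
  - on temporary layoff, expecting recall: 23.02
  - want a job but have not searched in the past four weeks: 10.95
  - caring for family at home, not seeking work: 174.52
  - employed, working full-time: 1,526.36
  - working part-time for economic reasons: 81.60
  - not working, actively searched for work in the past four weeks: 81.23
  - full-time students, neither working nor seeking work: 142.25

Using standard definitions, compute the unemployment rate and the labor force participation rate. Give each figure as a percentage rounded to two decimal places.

Unemployment rate ≈ 4.94%; labor force participation rate ≈ 68.81%.

Employed = 396.25 + 1,526.36 + 81.60 = 2,004.21 thousand (anyone who worked, including part-time for economic reasons, counts as employed).
Unemployed = 23.02 + 81.23 = 104.25 thousand (jobless and actively searching, or on temporary layoff).
Labor force = 2,004.21 + 104.25 = 2,108.46 thousand.
Not in labor force = 627.91 + 10.95 + 174.52 + 142.25 = 955.63 thousand (those not working and not actively searching are outside the labor force — including those who want a job but have given up searching).
Civilian working-age population = 2,108.46 + 955.63 = 3,064.09 thousand.
Unemployment rate = 104.25 / 2,108.46 = 4.94%.
Labor force participation rate = 2,108.46 / 3,064.09 = 68.81%.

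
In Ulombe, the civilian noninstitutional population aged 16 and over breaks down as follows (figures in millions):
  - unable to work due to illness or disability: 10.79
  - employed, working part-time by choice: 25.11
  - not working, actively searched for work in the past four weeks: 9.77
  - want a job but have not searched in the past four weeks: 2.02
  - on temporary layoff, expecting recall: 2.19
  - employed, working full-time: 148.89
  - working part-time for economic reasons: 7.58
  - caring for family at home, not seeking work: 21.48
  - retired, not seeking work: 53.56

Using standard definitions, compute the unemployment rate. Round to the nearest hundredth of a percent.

Employed = 25.11 + 148.89 + 7.58 = 181.58 million (anyone who worked, including part-time for economic reasons, counts as employed).
Unemployed = 9.77 + 2.19 = 11.96 million (jobless and actively searching, or on temporary layoff).
Labor force = 181.58 + 11.96 = 193.54 million.
Unemployment rate = 11.96 / 193.54 = 6.18%.

Unemployment rate ≈ 6.18%.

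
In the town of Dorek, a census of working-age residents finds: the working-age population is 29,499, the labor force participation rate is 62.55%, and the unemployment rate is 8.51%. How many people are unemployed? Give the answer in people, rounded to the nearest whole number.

About 1,570 are unemployed.

Labor force = 0.6255 × 29,499 = 18,452.
Unemployed = 0.0851 × 18,452 ≈ 1,570.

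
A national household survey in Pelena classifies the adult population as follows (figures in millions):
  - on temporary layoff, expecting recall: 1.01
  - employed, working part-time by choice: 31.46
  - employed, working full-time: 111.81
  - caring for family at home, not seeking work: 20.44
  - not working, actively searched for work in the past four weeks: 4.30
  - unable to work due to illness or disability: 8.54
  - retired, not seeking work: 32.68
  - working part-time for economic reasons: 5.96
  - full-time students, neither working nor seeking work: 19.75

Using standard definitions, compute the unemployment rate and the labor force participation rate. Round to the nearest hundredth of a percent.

Employed = 31.46 + 111.81 + 5.96 = 149.23 million (anyone who worked, including part-time for economic reasons, counts as employed).
Unemployed = 1.01 + 4.30 = 5.31 million (jobless and actively searching, or on temporary layoff).
Labor force = 149.23 + 5.31 = 154.54 million.
Not in labor force = 20.44 + 8.54 + 32.68 + 19.75 = 81.41 million (those not working and not actively searching are outside the labor force).
Civilian working-age population = 154.54 + 81.41 = 235.95 million.
Unemployment rate = 5.31 / 154.54 = 3.44%.
Labor force participation rate = 154.54 / 235.95 = 65.50%.

Unemployment rate ≈ 3.44%; labor force participation rate ≈ 65.50%.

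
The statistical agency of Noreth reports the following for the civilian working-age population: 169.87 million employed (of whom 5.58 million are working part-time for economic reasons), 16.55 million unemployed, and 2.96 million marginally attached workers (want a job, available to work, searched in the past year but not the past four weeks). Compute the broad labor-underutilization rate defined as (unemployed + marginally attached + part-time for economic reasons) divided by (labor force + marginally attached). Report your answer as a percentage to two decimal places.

Broad underutilization rate ≈ 13.25%.

Labor force = 169.87 + 16.55 = 186.42 million.
Numerator = 16.55 + 2.96 + 5.58 = 25.09 million.
Denominator = 186.42 + 2.96 = 189.38 million.
Broad rate = 25.09 / 189.38 = 13.25%.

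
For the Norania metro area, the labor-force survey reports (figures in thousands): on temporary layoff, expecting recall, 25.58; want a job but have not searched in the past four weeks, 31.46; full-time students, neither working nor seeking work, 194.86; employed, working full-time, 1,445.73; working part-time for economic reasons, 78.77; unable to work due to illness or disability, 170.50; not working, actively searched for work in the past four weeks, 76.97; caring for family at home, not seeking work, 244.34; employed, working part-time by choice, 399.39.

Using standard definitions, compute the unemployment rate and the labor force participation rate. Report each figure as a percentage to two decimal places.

Employed = 1,445.73 + 78.77 + 399.39 = 1,923.89 thousand (anyone who worked, including part-time for economic reasons, counts as employed).
Unemployed = 25.58 + 76.97 = 102.55 thousand (jobless and actively searching, or on temporary layoff).
Labor force = 1,923.89 + 102.55 = 2,026.44 thousand.
Not in labor force = 31.46 + 194.86 + 170.50 + 244.34 = 641.16 thousand (those not working and not actively searching are outside the labor force — including those who want a job but have given up searching).
Civilian working-age population = 2,026.44 + 641.16 = 2,667.60 thousand.
Unemployment rate = 102.55 / 2,026.44 = 5.06%.
Labor force participation rate = 2,026.44 / 2,667.60 = 75.96%.

Unemployment rate ≈ 5.06%; labor force participation rate ≈ 75.96%.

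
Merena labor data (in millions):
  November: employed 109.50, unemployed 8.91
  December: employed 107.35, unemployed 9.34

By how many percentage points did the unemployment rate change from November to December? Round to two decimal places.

November: labor force = 109.50 + 8.91 = 118.41; u = 8.91/118.41 = 7.52%.
December: labor force = 107.35 + 9.34 = 116.69; u = 9.34/116.69 = 8.00%.
Change = 8.00% − 7.52% = +0.48 pp.

The unemployment rate changed by +0.48 percentage points.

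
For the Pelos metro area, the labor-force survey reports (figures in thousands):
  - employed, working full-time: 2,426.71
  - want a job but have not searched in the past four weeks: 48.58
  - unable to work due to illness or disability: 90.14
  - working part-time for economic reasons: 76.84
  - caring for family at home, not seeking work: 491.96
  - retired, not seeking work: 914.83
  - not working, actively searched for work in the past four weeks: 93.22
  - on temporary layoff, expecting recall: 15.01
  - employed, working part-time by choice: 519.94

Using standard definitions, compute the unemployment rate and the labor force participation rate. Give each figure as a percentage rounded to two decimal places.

Unemployment rate ≈ 3.46%; labor force participation rate ≈ 66.96%.

Employed = 2,426.71 + 76.84 + 519.94 = 3,023.49 thousand (anyone who worked, including part-time for economic reasons, counts as employed).
Unemployed = 93.22 + 15.01 = 108.23 thousand (jobless and actively searching, or on temporary layoff).
Labor force = 3,023.49 + 108.23 = 3,131.72 thousand.
Not in labor force = 48.58 + 90.14 + 491.96 + 914.83 = 1,545.51 thousand (those not working and not actively searching are outside the labor force — including those who want a job but have given up searching).
Civilian working-age population = 3,131.72 + 1,545.51 = 4,677.23 thousand.
Unemployment rate = 108.23 / 3,131.72 = 3.46%.
Labor force participation rate = 3,131.72 / 4,677.23 = 66.96%.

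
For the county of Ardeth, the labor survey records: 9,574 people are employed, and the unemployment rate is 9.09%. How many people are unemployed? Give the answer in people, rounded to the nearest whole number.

Let U be the number unemployed. The labor force is E + U, and U/(E+U) = 0.0909.
So U = 0.0909 × 9,574 / (1 − 0.0909) = 870.28 / 0.9091 ≈ 957.

About 957 are unemployed.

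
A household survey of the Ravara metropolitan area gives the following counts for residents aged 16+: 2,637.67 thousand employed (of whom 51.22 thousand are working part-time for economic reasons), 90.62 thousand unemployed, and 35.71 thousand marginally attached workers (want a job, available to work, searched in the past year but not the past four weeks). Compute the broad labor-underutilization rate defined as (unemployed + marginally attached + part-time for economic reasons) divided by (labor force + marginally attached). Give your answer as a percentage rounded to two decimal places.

Labor force = 2,637.67 + 90.62 = 2,728.29 thousand.
Numerator = 90.62 + 35.71 + 51.22 = 177.55 thousand.
Denominator = 2,728.29 + 35.71 = 2,764.00 thousand.
Broad rate = 177.55 / 2,764.00 = 6.42%.

Broad underutilization rate ≈ 6.42%.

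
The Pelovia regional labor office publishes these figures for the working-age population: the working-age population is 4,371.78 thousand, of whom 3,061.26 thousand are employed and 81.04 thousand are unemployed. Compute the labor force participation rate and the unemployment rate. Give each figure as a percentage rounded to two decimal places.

Labor force participation rate ≈ 71.88%; unemployment rate ≈ 2.58%.

Labor force = employed + unemployed = 3,061.26 + 81.04 = 3,142.30 thousand.
Unemployment rate = 81.04 / 3,142.30 = 2.58%.
Labor force participation rate = 3,142.30 / 4,371.78 = 71.88%.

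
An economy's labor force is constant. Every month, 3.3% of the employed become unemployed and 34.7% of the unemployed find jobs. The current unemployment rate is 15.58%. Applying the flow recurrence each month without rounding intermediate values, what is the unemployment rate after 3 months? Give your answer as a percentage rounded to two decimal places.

Unemployment rate after three months ≈ 10.33%.

With a fixed labor force, u_{t+1} = u_t + s·(1−u_t) − f·u_t = u_t·(1−s−f) + s.
Here 1−s−f = 0.620 and s = 0.033.
u_1 = 0.155800 × 0.620 + 0.033 = 0.129596.
u_2 = 0.129596 × 0.620 + 0.033 = 0.113350.
u_3 = 0.113350 × 0.620 + 0.033 = 0.103277.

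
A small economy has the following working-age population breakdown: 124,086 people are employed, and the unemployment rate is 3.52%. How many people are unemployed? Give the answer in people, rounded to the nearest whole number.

About 4,527 are unemployed.

Let U be the number unemployed. The labor force is E + U, and U/(E+U) = 0.0352.
So U = 0.0352 × 124,086 / (1 − 0.0352) = 4367.83 / 0.9648 ≈ 4,527.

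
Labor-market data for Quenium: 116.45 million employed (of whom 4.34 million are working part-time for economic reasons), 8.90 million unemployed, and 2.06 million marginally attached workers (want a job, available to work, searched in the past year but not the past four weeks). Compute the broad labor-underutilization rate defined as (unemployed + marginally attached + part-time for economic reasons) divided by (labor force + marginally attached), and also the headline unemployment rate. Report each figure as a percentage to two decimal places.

Broad underutilization rate ≈ 12.01%; headline unemployment rate ≈ 7.10%.

Labor force = 116.45 + 8.90 = 125.35 million.
Numerator = 8.90 + 2.06 + 4.34 = 15.30 million.
Denominator = 125.35 + 2.06 = 127.41 million.
Broad rate = 15.30 / 127.41 = 12.01%.
Headline unemployment rate = 8.90 / 125.35 = 7.10%.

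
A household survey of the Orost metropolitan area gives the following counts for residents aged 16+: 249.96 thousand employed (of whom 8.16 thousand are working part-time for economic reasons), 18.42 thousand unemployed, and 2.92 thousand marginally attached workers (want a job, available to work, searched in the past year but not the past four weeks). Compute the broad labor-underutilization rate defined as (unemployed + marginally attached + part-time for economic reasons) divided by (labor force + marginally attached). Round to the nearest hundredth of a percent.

Broad underutilization rate ≈ 10.87%.

Labor force = 249.96 + 18.42 = 268.38 thousand.
Numerator = 18.42 + 2.92 + 8.16 = 29.50 thousand.
Denominator = 268.38 + 2.92 = 271.30 thousand.
Broad rate = 29.50 / 271.30 = 10.87%.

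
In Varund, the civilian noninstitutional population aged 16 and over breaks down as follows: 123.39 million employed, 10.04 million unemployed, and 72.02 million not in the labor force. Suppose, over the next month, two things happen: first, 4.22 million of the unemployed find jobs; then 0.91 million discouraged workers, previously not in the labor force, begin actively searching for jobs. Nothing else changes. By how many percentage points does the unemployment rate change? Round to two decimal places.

The unemployment rate changes by −2.51 percentage points.

Initially, labor force = 123.39 + 10.04 = 133.43 million, so u = 10.04/133.43 = 7.52%.
After the first change, unemployed falls and employed rises by 4.22; labor force unchanged → E = 127.61, U = 5.82, labor force = 133.43 million.
After the second change, unemployed and labor force both rise by 0.91 → E = 127.61, U = 6.73, labor force = 134.34 million.
New unemployment rate = 6.73 / 134.34 = 5.01%.
Change = 5.01% − 7.52% = −2.51 percentage points.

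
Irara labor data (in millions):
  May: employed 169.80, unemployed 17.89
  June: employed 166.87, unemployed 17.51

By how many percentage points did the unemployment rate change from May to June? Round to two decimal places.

The unemployment rate changed by −0.03 percentage points.

May: labor force = 169.80 + 17.89 = 187.69; u = 17.89/187.69 = 9.53%.
June: labor force = 166.87 + 17.51 = 184.38; u = 17.51/184.38 = 9.50%.
Change = 9.50% − 9.53% = −0.03 pp.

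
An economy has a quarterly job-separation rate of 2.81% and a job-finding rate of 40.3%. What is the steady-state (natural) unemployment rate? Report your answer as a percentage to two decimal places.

At steady state the flows balance: s·E = f·U, so U/(E+U) = s/(s+f).
u* = 2.81 / (2.81 + 40.3) = 2.81 / 43.11 = 6.52%.

Steady-state unemployment rate ≈ 6.52%.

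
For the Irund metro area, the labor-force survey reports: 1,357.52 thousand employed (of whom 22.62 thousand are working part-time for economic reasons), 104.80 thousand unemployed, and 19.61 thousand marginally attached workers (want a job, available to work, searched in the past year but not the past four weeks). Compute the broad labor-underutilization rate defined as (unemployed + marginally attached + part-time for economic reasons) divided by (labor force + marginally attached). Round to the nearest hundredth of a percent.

Broad underutilization rate ≈ 9.92%.

Labor force = 1,357.52 + 104.80 = 1,462.32 thousand.
Numerator = 104.80 + 19.61 + 22.62 = 147.03 thousand.
Denominator = 1,462.32 + 19.61 = 1,481.93 thousand.
Broad rate = 147.03 / 1,481.93 = 9.92%.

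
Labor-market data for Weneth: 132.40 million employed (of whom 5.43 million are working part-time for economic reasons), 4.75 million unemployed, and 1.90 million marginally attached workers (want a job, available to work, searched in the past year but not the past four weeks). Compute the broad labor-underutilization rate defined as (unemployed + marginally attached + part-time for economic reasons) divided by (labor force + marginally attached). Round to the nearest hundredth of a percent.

Labor force = 132.40 + 4.75 = 137.15 million.
Numerator = 4.75 + 1.90 + 5.43 = 12.08 million.
Denominator = 137.15 + 1.90 = 139.05 million.
Broad rate = 12.08 / 139.05 = 8.69%.

Broad underutilization rate ≈ 8.69%.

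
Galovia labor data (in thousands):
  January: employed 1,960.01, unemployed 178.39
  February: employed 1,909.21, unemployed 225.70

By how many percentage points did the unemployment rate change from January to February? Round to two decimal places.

The unemployment rate changed by +2.23 percentage points.

January: labor force = 1,960.01 + 178.39 = 2,138.40; u = 178.39/2,138.40 = 8.34%.
February: labor force = 1,909.21 + 225.70 = 2,134.91; u = 225.70/2,134.91 = 10.57%.
Change = 10.57% − 8.34% = +2.23 pp.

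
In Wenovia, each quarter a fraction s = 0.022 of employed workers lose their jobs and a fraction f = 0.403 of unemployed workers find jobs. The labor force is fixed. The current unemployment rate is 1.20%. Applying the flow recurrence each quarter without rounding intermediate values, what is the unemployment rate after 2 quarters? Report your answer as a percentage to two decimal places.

With a fixed labor force, u_{t+1} = u_t + s·(1−u_t) − f·u_t = u_t·(1−s−f) + s.
Here 1−s−f = 0.575 and s = 0.022.
u_1 = 0.012000 × 0.575 + 0.022 = 0.028900.
u_2 = 0.028900 × 0.575 + 0.022 = 0.038617.

Unemployment rate after two quarters ≈ 3.86%.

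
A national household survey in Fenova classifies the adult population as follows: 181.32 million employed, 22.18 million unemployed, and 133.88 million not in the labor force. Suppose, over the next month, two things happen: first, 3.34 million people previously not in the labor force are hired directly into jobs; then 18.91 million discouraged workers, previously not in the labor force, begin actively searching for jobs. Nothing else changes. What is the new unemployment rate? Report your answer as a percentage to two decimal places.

Initially, labor force = 181.32 + 22.18 = 203.50 million, so u = 22.18/203.50 = 10.90%.
After the first change, employed and labor force both rise by 3.34; unemployed unchanged → E = 184.66, U = 22.18, labor force = 206.84 million.
After the second change, unemployed and labor force both rise by 18.91 → E = 184.66, U = 41.09, labor force = 225.75 million.
New unemployment rate = 41.09 / 225.75 = 18.20%.

New unemployment rate ≈ 18.20%.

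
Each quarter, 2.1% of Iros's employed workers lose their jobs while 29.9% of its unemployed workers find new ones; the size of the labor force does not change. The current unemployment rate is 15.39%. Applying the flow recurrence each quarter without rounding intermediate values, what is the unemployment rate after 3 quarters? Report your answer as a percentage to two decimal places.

Unemployment rate after three quarters ≈ 9.34%.

With a fixed labor force, u_{t+1} = u_t + s·(1−u_t) − f·u_t = u_t·(1−s−f) + s.
Here 1−s−f = 0.680 and s = 0.021.
u_1 = 0.153900 × 0.680 + 0.021 = 0.125652.
u_2 = 0.125652 × 0.680 + 0.021 = 0.106443.
u_3 = 0.106443 × 0.680 + 0.021 = 0.093381.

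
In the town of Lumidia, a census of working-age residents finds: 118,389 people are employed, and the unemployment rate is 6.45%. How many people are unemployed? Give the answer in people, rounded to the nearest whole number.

Let U be the number unemployed. The labor force is E + U, and U/(E+U) = 0.0645.
So U = 0.0645 × 118,389 / (1 − 0.0645) = 7636.09 / 0.9355 ≈ 8,163.

About 8,163 are unemployed.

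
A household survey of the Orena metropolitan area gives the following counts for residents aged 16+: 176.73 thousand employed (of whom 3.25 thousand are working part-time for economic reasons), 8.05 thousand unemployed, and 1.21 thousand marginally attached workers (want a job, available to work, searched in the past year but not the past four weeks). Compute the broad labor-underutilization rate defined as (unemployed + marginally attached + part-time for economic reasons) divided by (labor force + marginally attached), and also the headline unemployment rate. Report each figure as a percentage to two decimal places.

Labor force = 176.73 + 8.05 = 184.78 thousand.
Numerator = 8.05 + 1.21 + 3.25 = 12.51 thousand.
Denominator = 184.78 + 1.21 = 185.99 thousand.
Broad rate = 12.51 / 185.99 = 6.73%.
Headline unemployment rate = 8.05 / 184.78 = 4.36%.

Broad underutilization rate ≈ 6.73%; headline unemployment rate ≈ 4.36%.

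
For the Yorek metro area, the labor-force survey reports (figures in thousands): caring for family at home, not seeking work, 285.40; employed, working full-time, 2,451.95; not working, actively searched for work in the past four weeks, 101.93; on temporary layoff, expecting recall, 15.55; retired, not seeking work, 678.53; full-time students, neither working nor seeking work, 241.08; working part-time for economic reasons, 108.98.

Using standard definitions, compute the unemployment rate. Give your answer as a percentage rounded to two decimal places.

Employed = 2,451.95 + 108.98 = 2,560.93 thousand (anyone who worked, including part-time for economic reasons, counts as employed).
Unemployed = 101.93 + 15.55 = 117.48 thousand (jobless and actively searching, or on temporary layoff).
Labor force = 2,560.93 + 117.48 = 2,678.41 thousand.
Unemployment rate = 117.48 / 2,678.41 = 4.39%.

Unemployment rate ≈ 4.39%.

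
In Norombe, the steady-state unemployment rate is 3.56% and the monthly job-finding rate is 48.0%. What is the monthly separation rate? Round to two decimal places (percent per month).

Separation rate ≈ 1.77% per month.

From u* = s/(s+f): s = u·f/(1−u).
s = 0.0356 × 48.0 / (1 − 0.0356) = 1.7088 / 0.9644 ≈ 1.77% per month.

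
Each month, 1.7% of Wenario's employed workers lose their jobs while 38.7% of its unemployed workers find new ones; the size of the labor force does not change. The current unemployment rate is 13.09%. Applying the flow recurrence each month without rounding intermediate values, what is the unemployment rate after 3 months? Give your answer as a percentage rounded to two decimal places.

With a fixed labor force, u_{t+1} = u_t + s·(1−u_t) − f·u_t = u_t·(1−s−f) + s.
Here 1−s−f = 0.596 and s = 0.017.
u_1 = 0.130900 × 0.596 + 0.017 = 0.095016.
u_2 = 0.095016 × 0.596 + 0.017 = 0.073630.
u_3 = 0.073630 × 0.596 + 0.017 = 0.060883.

Unemployment rate after three months ≈ 6.09%.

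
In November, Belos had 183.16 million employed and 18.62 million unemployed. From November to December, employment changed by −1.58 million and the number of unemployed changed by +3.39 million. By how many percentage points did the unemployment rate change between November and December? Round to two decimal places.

November: labor force = 183.16 + 18.62 = 201.78; u = 18.62/201.78 = 9.23%.
December: labor force = 181.58 + 22.01 = 203.59; u = 22.01/203.59 = 10.81%.
Change = 10.81% − 9.23% = +1.58 pp.

The unemployment rate changed by +1.58 percentage points.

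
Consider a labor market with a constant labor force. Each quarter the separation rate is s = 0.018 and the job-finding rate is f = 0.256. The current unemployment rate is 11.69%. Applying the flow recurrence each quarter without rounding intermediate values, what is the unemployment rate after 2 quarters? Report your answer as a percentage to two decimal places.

With a fixed labor force, u_{t+1} = u_t + s·(1−u_t) − f·u_t = u_t·(1−s−f) + s.
Here 1−s−f = 0.726 and s = 0.018.
u_1 = 0.116900 × 0.726 + 0.018 = 0.102869.
u_2 = 0.102869 × 0.726 + 0.018 = 0.092683.

Unemployment rate after two quarters ≈ 9.27%.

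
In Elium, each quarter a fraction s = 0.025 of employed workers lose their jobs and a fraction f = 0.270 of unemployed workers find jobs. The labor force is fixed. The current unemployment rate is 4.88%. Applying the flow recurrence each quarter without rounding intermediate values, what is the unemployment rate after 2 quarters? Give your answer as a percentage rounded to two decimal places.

With a fixed labor force, u_{t+1} = u_t + s·(1−u_t) − f·u_t = u_t·(1−s−f) + s.
Here 1−s−f = 0.705 and s = 0.025.
u_1 = 0.048800 × 0.705 + 0.025 = 0.059404.
u_2 = 0.059404 × 0.705 + 0.025 = 0.066880.

Unemployment rate after two quarters ≈ 6.69%.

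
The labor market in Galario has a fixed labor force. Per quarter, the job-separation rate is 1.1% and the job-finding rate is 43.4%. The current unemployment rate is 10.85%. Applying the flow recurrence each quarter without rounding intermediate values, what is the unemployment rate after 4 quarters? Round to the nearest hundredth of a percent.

With a fixed labor force, u_{t+1} = u_t + s·(1−u_t) − f·u_t = u_t·(1−s−f) + s.
Here 1−s−f = 0.555 and s = 0.011.
u_1 = 0.108500 × 0.555 + 0.011 = 0.071218.
u_2 = 0.071218 × 0.555 + 0.011 = 0.050526.
u_3 = 0.050526 × 0.555 + 0.011 = 0.039042.
u_4 = 0.039042 × 0.555 + 0.011 = 0.032668.

Unemployment rate after four quarters ≈ 3.27%.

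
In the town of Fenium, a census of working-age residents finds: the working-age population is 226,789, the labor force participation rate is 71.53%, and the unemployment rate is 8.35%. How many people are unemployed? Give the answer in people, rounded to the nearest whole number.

Labor force = 0.7153 × 226,789 = 162,222.
Unemployed = 0.0835 × 162,222 ≈ 13,546.

About 13,546 are unemployed.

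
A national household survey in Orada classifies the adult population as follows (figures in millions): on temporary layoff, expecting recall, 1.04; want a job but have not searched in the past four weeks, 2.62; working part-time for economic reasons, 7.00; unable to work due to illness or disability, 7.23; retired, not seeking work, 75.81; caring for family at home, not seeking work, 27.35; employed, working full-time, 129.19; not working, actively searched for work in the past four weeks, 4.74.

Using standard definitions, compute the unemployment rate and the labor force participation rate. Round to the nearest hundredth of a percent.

Unemployment rate ≈ 4.07%; labor force participation rate ≈ 55.68%.

Employed = 7.00 + 129.19 = 136.19 million (anyone who worked, including part-time for economic reasons, counts as employed).
Unemployed = 1.04 + 4.74 = 5.78 million (jobless and actively searching, or on temporary layoff).
Labor force = 136.19 + 5.78 = 141.97 million.
Not in labor force = 2.62 + 7.23 + 75.81 + 27.35 = 113.01 million (those not working and not actively searching are outside the labor force — including those who want a job but have given up searching).
Civilian working-age population = 141.97 + 113.01 = 254.98 million.
Unemployment rate = 5.78 / 141.97 = 4.07%.
Labor force participation rate = 141.97 / 254.98 = 55.68%.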